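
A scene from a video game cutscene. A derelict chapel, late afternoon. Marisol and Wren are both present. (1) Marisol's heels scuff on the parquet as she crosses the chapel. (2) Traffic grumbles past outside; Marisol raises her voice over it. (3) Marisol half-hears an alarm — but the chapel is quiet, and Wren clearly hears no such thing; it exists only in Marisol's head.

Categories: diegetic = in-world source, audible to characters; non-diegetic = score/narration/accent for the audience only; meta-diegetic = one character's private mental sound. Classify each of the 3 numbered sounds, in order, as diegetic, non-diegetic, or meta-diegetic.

(1) is diegetic: a character's body making contact with the set — an in-world sound.
Sound (2): it's the actual ambient sound of the location, so diegetic.
Sound (3): subjective to Marisol: the chapel is silent and Wren hears nothing, so meta-diegetic.

diegetic, diegetic, meta-diegetic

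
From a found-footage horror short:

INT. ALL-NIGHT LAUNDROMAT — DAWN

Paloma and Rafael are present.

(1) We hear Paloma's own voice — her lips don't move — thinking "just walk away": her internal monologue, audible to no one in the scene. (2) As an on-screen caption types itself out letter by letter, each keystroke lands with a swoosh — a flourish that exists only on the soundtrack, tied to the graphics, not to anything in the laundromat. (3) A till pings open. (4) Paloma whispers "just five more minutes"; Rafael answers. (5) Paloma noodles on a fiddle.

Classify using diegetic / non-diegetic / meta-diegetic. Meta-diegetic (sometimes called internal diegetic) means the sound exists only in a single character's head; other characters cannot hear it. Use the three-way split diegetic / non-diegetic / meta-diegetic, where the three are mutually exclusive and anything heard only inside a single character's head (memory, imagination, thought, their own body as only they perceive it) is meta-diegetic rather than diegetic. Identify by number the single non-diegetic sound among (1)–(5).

2

(1) is meta-diegetic: internal monologue — inside Paloma's mind, not spoken into the scene.
(2) the caption isn't part of the story world, so neither is the sound tied to it → non-diegetic.
(3) is diegetic: a till is a real object/event in the scene's world.
(4) is diegetic: spoken by a character present in the story world.
Sound (5): Paloma is producing the music live, in the story world, so diegetic.
Only (2) is non-diegetic.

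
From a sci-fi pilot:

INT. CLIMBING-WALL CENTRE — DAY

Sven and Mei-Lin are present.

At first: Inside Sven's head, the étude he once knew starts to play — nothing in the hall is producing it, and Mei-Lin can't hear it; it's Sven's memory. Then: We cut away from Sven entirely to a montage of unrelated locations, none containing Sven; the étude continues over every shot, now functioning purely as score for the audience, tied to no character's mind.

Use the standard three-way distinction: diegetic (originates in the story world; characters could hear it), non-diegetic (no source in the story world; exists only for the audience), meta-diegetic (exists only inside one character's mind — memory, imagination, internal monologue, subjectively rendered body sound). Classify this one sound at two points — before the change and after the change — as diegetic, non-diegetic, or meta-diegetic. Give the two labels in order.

Before the change: the music lives inside Sven's mind alone; Mei-Lin can't hear it → meta-diegetic.
After the change: once it plays over shots Sven isn't in, detached from any character's subjectivity, it's conventional underscore → non-diegetic.

meta-diegetic, non-diegetic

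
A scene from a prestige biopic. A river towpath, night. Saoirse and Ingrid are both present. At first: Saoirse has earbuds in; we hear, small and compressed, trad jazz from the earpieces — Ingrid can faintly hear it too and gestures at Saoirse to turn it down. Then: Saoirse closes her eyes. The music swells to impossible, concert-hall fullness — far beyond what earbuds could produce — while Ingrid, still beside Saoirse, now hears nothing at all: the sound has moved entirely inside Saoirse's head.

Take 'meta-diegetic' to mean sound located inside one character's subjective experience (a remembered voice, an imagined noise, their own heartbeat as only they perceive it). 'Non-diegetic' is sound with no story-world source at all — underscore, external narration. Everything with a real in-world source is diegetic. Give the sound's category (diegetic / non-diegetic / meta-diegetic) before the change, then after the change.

diegetic, meta-diegetic

Before the change: the earbuds are a physical source both characters can hear → diegetic.
After the change: the music now exists only as Saoirse's subjective experience; Ingrid can no longer hear it → meta-diegetic.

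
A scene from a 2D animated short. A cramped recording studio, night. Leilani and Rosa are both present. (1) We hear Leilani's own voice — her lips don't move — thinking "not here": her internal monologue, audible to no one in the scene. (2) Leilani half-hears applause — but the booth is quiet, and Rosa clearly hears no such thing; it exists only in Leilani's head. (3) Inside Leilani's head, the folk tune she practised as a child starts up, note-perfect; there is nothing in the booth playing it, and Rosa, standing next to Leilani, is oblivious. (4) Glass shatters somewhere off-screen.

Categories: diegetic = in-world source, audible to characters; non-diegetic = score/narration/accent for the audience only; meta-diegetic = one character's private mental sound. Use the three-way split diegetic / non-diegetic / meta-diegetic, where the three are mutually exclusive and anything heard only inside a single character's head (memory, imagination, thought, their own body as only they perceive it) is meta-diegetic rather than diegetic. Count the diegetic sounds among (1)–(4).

Sound (1): it's Leilani's unspoken thought, heard only by the audience via her subjectivity, so meta-diegetic.
(2) is meta-diegetic: Leilani alone 'hears' it — an imagined sound, not present in the space.
(3) the music is a memory playing inside Leilani's mind alone; no real-world source, Rosa can't hear it → meta-diegetic.
(4) is diegetic: the sound comes from glass physically present in the location.
So 1 of the 4 is diegetic: (4).

1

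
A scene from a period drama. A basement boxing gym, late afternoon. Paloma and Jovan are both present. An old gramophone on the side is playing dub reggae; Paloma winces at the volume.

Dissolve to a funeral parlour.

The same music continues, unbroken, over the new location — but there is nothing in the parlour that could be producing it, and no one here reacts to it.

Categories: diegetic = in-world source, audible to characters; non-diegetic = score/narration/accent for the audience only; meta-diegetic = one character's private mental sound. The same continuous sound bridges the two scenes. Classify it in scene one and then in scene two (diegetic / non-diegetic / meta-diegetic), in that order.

diegetic, non-diegetic

Scene one: an old gramophone is an on-screen source and Paloma reacts to it → diegetic.
Scene two: there is no source in the parlour and no one hears it — it's now underscore → non-diegetic.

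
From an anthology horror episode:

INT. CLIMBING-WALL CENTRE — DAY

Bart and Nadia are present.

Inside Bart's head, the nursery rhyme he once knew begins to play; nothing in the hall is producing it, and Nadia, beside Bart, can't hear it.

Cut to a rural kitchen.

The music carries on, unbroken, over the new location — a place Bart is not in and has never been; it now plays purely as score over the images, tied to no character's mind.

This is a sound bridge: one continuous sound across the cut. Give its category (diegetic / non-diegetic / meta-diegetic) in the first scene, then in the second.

meta-diegetic, non-diegetic

Scene one: the music exists only inside Bart's mind; Nadia can't hear it → meta-diegetic.
Scene two: it's detached from Bart entirely and plays over unrelated images with no in-world source — conventional underscore → non-diegetic.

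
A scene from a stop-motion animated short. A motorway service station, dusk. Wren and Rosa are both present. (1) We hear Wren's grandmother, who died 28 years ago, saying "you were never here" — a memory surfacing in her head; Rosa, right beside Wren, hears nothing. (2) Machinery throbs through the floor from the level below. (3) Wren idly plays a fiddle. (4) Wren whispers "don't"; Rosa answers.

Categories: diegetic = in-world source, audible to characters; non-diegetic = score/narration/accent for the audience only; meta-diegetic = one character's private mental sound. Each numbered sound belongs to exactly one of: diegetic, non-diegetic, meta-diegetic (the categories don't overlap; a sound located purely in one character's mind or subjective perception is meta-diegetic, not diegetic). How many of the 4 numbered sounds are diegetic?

3

(1) the voice is a memory playing only inside Wren's mind; Rosa can't hear it → meta-diegetic.
(2) ambient/room sound belonging to the story's physical space → diegetic.
Sound (3): the instrument and the performer are both in the scene, so diegetic.
(4) Wren is a character speaking aloud in the scene → diegetic.
Diegetic: (2), (3), (4) — that's 3.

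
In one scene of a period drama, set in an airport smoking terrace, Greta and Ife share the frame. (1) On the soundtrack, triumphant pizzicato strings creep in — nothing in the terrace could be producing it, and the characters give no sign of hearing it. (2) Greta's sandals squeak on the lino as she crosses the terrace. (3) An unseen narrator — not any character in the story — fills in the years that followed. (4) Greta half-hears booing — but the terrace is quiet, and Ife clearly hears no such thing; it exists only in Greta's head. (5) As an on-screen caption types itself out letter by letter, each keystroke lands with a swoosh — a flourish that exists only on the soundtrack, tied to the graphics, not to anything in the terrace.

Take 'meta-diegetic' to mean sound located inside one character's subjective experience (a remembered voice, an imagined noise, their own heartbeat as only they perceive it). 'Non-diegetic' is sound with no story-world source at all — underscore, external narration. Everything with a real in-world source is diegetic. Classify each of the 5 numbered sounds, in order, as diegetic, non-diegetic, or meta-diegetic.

non-diegetic, diegetic, non-diegetic, meta-diegetic, non-diegetic

(1) is non-diegetic: score with no on-screen or off-screen source; it exists for the audience alone.
Sound (2): Greta's footsteps are produced in the story world, so diegetic.
(3) commentary laid over the scene from outside the fiction → non-diegetic.
(4) Greta alone 'hears' it — an imagined sound, not present in the space → meta-diegetic.
Sound (5): the caption isn't part of the story world, so neither is the sound tied to it, so non-diegetic.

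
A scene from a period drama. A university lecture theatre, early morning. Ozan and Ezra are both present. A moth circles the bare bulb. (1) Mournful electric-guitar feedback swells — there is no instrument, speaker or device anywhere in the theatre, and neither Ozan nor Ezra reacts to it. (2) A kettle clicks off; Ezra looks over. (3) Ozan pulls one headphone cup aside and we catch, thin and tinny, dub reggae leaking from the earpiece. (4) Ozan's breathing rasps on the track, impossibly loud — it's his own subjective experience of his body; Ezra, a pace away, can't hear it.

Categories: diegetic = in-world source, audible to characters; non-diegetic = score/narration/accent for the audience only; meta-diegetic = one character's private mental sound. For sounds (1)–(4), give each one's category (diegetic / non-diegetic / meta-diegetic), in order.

(1) is non-diegetic: it has no source in the story world and no character can hear it — it's underscore.
(2) is diegetic: an in-world source (a kettle); characters could hear it.
Sound (3): the earpiece is a real device on Ozan's head — source music, so diegetic.
Sound (4): point-of-audition from inside Ozan's body; not a sound in the room, so meta-diegetic.

non-diegetic, diegetic, diegetic, meta-diegetic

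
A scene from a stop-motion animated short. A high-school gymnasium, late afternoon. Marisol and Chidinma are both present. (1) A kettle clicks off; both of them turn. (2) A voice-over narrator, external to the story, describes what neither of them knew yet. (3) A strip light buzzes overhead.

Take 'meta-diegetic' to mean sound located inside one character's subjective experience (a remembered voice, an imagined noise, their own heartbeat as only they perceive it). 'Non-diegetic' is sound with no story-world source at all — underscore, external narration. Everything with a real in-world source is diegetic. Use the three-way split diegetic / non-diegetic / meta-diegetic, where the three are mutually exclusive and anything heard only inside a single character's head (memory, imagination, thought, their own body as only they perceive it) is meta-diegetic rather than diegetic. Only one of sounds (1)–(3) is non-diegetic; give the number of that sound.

2

(1) is diegetic: an in-world source (a kettle); characters could hear it.
Sound (2): the narrator exists outside the story world, addressing only the audience, so non-diegetic.
(3) a strip light is part of the location's real environment → diegetic.
Only (2) is non-diegetic.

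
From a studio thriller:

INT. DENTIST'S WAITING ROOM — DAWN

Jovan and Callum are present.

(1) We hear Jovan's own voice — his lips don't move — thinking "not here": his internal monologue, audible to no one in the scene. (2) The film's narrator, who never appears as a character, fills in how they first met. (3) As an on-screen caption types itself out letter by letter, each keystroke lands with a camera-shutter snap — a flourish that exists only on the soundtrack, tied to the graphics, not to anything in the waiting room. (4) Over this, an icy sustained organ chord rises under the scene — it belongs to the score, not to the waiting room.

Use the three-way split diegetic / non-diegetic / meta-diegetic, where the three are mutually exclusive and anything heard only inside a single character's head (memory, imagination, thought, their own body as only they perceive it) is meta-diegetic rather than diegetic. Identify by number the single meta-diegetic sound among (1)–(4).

1

Sound (1): it's Jovan's unspoken thought, heard only by the audience via his subjectivity, so meta-diegetic.
Sound (2): external voice-over — not a character, not heard by anyone in the scene, so non-diegetic.
(3) is non-diegetic: the caption isn't part of the story world, so neither is the sound tied to it.
Sound (4): score with no on-screen or off-screen source; it exists for the audience alone, so non-diegetic.
Only (1) is meta-diegetic.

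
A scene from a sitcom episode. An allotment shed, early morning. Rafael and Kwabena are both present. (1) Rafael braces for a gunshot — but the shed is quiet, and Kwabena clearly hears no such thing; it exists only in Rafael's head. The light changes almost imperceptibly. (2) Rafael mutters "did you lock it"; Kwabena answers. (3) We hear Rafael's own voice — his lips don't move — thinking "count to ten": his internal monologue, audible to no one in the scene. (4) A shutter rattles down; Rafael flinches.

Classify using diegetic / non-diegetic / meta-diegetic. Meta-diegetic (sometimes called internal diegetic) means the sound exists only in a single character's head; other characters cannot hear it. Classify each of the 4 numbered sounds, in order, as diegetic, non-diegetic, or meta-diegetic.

meta-diegetic, diegetic, meta-diegetic, diegetic

Sound (1): the sound is imagined by Rafael; nothing in the story world is producing it and Kwabena can't hear it, so meta-diegetic.
Sound (2): on-screen dialogue — Rafael speaks and Kwabena is there to hear, so diegetic.
(3) it's Rafael's unspoken thought, heard only by the audience via his subjectivity → meta-diegetic.
(4) is diegetic: an in-world source (a shutter); characters could hear it.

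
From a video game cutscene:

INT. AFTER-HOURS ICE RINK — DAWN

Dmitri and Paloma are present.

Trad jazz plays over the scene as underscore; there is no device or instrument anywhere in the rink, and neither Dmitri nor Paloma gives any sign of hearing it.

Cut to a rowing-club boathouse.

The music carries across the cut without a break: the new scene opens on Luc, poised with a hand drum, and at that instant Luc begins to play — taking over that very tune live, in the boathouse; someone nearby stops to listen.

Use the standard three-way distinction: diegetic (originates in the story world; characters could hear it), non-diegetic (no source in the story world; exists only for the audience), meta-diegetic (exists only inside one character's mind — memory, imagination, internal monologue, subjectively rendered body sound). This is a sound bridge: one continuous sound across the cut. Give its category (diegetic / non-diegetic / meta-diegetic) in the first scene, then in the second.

Scene one: there's no in-world source anywhere and no character hears it — underscore for the audience only → non-diegetic.
Scene two: from the moment Luc starts playing, the tune is being performed on a hand drum inside the story world and another character hears it → diegetic.

non-diegetic, diegetic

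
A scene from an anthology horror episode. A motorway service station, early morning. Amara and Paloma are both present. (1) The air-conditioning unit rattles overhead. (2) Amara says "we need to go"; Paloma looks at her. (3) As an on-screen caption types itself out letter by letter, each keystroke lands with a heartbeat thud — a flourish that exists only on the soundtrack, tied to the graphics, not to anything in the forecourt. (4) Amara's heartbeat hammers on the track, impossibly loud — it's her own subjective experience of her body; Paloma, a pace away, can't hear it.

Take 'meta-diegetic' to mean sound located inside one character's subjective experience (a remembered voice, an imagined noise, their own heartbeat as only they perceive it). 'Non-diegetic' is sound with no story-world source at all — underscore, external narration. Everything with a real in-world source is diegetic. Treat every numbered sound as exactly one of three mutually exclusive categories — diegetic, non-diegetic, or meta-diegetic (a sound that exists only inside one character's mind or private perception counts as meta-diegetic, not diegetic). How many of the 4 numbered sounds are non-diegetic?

1

(1) ambient/room sound belonging to the story's physical space → diegetic.
(2) spoken by a character present in the story world → diegetic.
(3) is non-diegetic: sound married to a title/caption — outside the diegesis by definition.
Sound (4): a subjective body sound — Amara's private perception, inaudible to Paloma, so meta-diegetic.
Non-diegetic: (3) — that's 1.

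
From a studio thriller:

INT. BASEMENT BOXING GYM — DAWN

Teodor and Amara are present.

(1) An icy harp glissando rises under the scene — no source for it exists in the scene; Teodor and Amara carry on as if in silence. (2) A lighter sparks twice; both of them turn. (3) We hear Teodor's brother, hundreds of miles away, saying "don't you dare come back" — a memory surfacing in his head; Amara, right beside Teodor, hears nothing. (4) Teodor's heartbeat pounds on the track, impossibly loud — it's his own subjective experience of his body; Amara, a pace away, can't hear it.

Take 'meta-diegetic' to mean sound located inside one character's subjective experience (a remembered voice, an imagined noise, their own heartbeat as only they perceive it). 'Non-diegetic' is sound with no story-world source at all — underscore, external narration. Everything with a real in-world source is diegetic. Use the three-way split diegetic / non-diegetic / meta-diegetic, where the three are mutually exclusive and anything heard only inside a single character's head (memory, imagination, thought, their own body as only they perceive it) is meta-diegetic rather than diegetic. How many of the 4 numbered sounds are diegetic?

(1) is non-diegetic: it has no source in the story world and no character can hear it — it's underscore.
Sound (2): the sound comes from a lighter physically present in the location, so diegetic.
(3) is meta-diegetic: it's Teodor's recollection rendered as sound; the other character can't hear it.
(4) is meta-diegetic: it's Teodor's internal bodily sensation rendered as sound; only Teodor 'hears' it.
So 1 of the 4 is diegetic: (2).

1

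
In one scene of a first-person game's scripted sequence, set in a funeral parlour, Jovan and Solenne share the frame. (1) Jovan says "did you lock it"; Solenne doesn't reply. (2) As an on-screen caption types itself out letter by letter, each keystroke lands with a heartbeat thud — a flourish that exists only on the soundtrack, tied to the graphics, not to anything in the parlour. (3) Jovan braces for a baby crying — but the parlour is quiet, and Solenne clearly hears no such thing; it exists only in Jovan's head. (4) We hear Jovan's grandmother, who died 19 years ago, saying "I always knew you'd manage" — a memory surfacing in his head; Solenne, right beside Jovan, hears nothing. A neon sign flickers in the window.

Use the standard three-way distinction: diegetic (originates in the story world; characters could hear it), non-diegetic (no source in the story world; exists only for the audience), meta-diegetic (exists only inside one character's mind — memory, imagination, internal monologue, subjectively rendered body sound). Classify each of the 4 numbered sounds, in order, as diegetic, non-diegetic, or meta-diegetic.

(1) is diegetic: spoken by a character present in the story world.
Sound (2): it accompanies on-screen graphics, not anything inside the story world, so non-diegetic.
Sound (3): the sound is imagined by Jovan; nothing in the story world is producing it and Solenne can't hear it, so meta-diegetic.
(4) it's Jovan's recollection rendered as sound; the other character can't hear it → meta-diegetic.

diegetic, non-diegetic, meta-diegetic, meta-diegetic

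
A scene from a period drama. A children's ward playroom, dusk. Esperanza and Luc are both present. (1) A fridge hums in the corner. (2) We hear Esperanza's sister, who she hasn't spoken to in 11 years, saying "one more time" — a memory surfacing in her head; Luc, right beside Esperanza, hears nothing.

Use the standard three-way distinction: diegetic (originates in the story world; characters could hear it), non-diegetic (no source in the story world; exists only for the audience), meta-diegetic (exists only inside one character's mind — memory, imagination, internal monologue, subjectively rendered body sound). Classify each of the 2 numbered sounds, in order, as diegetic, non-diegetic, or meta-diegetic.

diegetic, meta-diegetic

(1) a fridge is part of the location's real environment → diegetic.
(2) it's Esperanza's recollection rendered as sound; the other character can't hear it → meta-diegetic.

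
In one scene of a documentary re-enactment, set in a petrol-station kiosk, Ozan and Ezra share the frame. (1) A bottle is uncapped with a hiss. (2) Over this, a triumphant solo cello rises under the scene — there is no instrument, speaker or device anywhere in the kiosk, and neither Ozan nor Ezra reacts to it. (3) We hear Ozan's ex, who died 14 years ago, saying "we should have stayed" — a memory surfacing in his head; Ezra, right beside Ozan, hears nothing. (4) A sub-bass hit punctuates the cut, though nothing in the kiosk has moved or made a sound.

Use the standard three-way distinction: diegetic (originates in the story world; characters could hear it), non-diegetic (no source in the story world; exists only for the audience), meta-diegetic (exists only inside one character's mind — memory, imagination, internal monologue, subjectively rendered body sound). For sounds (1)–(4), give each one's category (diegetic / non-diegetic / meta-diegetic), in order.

(1) an in-world source (a bottle); characters could hear it → diegetic.
(2) is non-diegetic: score with no on-screen or off-screen source; it exists for the audience alone.
Sound (3): it's Ozan's recollection rendered as sound; the other character can't hear it, so meta-diegetic.
(4) is non-diegetic: it's a sound-design accent with no in-world source; no one in the scene can hear it.

diegetic, non-diegetic, meta-diegetic, non-diegetic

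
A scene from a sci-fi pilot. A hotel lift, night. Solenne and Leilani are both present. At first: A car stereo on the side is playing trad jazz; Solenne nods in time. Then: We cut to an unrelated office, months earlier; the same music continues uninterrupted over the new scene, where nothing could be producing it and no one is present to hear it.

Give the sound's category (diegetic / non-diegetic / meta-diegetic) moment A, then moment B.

diegetic, non-diegetic

Moment A: a car stereo is a real in-scene source and Solenne reacts to it → diegetic.
Moment B: there is no longer any in-world source and no one can hear it — it has become underscore → non-diegetic.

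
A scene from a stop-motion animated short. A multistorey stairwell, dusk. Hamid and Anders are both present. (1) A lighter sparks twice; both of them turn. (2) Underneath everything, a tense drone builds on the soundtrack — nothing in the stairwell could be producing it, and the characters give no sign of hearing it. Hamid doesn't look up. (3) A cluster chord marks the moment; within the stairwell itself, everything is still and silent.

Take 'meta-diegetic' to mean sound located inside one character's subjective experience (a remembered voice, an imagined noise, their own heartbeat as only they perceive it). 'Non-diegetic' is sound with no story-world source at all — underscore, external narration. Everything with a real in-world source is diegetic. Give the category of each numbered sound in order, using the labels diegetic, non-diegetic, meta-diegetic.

diegetic, non-diegetic, non-diegetic

Sound (1): the sound comes from a lighter physically present in the location, so diegetic.
Sound (2): score with no on-screen or off-screen source; it exists for the audience alone, so non-diegetic.
(3) nothing in the scene produces it; it's an accent added for the audience → non-diegetic.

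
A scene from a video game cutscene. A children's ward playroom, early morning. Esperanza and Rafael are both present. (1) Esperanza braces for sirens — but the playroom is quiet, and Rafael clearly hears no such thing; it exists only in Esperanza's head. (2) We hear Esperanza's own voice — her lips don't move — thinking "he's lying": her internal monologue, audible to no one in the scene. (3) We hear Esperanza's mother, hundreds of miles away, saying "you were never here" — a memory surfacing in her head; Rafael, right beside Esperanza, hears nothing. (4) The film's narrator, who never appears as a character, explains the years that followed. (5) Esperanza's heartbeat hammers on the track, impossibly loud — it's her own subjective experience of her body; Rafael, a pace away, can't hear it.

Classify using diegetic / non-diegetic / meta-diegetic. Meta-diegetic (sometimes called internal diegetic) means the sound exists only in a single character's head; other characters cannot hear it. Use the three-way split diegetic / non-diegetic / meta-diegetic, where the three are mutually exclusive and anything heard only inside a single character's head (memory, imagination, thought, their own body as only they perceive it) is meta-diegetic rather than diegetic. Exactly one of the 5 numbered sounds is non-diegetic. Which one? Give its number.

4

(1) is meta-diegetic: Esperanza alone 'hears' it — an imagined sound, not present in the space.
(2) it's Esperanza's unspoken thought, heard only by the audience via her subjectivity → meta-diegetic.
(3) the voice is a memory playing only inside Esperanza's mind; Rafael can't hear it → meta-diegetic.
(4) is non-diegetic: external voice-over — not a character, not heard by anyone in the scene.
(5) a subjective body sound — Esperanza's private perception, inaudible to Rafael → meta-diegetic.
Only (4) is non-diegetic.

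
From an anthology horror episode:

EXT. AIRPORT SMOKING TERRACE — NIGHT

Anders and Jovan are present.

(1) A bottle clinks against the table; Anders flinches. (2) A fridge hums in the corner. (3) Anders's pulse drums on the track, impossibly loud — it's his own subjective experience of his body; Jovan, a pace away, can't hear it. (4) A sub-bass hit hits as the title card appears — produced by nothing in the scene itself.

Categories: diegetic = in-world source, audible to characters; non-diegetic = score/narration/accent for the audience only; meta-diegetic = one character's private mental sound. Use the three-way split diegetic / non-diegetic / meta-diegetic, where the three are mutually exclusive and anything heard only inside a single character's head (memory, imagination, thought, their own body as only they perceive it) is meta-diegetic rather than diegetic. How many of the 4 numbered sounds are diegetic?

2

Sound (1): an in-world source (a bottle); characters could hear it, so diegetic.
Sound (2): ambient/room sound belonging to the story's physical space, so diegetic.
(3) a subjective body sound — Anders's private perception, inaudible to Jovan → meta-diegetic.
Sound (4): an editorial stinger — it belongs to the cut, not the story world, so non-diegetic.
Diegetic: (1), (2) — that's 2.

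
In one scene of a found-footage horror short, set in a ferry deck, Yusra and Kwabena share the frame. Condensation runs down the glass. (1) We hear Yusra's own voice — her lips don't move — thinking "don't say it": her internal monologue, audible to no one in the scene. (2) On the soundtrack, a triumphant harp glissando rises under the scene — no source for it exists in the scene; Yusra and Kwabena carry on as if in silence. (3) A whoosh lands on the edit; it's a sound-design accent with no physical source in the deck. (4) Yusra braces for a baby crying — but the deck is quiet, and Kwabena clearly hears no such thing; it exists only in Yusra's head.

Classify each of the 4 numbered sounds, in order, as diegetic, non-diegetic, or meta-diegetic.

(1) is meta-diegetic: internal monologue — inside Yusra's mind, not spoken into the scene.
(2) is non-diegetic: it has no source in the story world and no character can hear it — it's underscore.
Sound (3): it's a sound-design accent with no in-world source; no one in the scene can hear it, so non-diegetic.
Sound (4): Yusra alone 'hears' it — an imagined sound, not present in the space, so meta-diegetic.

meta-diegetic, non-diegetic, non-diegetic, meta-diegetic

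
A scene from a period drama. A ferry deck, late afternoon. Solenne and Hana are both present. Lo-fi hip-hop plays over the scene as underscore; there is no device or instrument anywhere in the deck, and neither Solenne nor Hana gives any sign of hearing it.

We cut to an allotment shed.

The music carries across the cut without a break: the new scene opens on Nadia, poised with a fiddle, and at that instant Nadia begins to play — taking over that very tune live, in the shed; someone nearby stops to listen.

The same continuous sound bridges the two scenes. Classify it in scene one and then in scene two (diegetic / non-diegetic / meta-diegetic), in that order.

Scene one: there's no in-world source anywhere and no character hears it — underscore for the audience only → non-diegetic.
Scene two: from the moment Nadia starts playing, the tune is being performed on a fiddle inside the story world and another character hears it → diegetic.

non-diegetic, diegetic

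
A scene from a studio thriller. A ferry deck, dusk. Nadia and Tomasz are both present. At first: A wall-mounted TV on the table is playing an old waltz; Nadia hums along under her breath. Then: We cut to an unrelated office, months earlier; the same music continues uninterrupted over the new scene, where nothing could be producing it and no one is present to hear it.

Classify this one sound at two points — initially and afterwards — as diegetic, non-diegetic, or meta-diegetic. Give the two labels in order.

Initially: a wall-mounted TV is a real in-scene source and Nadia reacts to it → diegetic.
Afterwards: there is no longer any in-world source and no one can hear it — it has become underscore → non-diegetic.

diegetic, non-diegetic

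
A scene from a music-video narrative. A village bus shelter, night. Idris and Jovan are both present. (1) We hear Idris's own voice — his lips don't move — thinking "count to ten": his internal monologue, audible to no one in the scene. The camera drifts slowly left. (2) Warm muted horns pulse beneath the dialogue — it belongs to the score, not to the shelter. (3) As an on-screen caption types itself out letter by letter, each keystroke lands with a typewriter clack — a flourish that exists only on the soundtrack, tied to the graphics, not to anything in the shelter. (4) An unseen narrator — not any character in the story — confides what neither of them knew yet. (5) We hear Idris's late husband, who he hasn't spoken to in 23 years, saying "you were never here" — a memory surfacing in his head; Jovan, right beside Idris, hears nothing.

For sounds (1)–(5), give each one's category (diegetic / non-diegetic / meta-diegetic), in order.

meta-diegetic, non-diegetic, non-diegetic, non-diegetic, meta-diegetic

(1) is meta-diegetic: internal monologue — inside Idris's mind, not spoken into the scene.
Sound (2): it has no source in the story world and no character can hear it — it's underscore, so non-diegetic.
Sound (3): it accompanies on-screen graphics, not anything inside the story world, so non-diegetic.
Sound (4): the narrator exists outside the story world, addressing only the audience, so non-diegetic.
(5) a remembered line, private to Idris — not present in the room, not audible to Jovan → meta-diegetic.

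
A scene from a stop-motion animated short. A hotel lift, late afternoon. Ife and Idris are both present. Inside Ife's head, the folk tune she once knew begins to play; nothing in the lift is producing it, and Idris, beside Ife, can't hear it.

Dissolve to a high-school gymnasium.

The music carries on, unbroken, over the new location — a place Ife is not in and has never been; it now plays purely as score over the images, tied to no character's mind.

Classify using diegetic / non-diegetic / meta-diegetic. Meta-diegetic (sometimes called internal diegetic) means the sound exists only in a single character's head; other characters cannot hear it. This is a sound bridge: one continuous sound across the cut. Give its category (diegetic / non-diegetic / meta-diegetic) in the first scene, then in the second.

Scene one: the music exists only inside Ife's mind; Idris can't hear it → meta-diegetic.
Scene two: it's detached from Ife entirely and plays over unrelated images with no in-world source — conventional underscore → non-diegetic.

meta-diegetic, non-diegetic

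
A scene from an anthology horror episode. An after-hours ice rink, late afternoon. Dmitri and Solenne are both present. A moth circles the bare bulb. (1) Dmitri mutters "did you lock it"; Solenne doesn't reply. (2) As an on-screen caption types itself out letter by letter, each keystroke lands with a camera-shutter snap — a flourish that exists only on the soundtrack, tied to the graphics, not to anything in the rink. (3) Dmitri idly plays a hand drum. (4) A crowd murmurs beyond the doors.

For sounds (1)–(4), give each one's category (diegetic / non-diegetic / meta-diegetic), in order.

diegetic, non-diegetic, diegetic, diegetic

Sound (1): spoken by a character present in the story world, so diegetic.
(2) is non-diegetic: it accompanies on-screen graphics, not anything inside the story world.
(3) is diegetic: the instrument and the performer are both in the scene.
(4) it's the actual ambient sound of the location → diegetic.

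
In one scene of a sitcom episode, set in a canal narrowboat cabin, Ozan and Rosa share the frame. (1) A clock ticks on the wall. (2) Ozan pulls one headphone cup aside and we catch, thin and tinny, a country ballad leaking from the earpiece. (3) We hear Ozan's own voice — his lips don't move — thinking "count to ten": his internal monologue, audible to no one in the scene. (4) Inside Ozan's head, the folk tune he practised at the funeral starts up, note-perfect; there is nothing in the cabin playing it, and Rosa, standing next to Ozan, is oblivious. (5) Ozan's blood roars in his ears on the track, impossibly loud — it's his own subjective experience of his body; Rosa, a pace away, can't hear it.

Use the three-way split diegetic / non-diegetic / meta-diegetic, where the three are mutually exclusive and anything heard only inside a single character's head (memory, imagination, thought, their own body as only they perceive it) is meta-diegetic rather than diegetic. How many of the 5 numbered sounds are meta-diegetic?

3

Sound (1): an in-world source (a clock); characters could hear it, so diegetic.
(2) it's leaking from a physical pair of headphones in the scene → diegetic.
Sound (3): Ozan's thought-voice: a private mental sound no other character can hear, so meta-diegetic.
(4) is meta-diegetic: it lives in Ozan's subjectivity, not in the cabin.
(5) is meta-diegetic: it's Ozan's internal bodily sensation rendered as sound; only Ozan 'hears' it.
So 3 of the 5 are meta-diegetic: (3), (4), (5).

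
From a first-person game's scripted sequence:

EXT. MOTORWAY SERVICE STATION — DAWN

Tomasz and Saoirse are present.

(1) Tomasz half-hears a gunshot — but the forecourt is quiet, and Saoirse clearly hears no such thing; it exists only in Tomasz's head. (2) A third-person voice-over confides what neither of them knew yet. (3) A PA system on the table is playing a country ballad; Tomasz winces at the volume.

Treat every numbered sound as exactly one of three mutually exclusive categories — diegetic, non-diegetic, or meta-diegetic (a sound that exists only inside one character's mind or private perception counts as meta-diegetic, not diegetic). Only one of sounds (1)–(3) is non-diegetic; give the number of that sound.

2

Sound (1): the sound is imagined by Tomasz; nothing in the story world is producing it and Saoirse can't hear it, so meta-diegetic.
(2) the narrator exists outside the story world, addressing only the audience → non-diegetic.
Sound (3): source music from a PA system, which exists in the story world, so diegetic.
Only (2) is non-diegetic.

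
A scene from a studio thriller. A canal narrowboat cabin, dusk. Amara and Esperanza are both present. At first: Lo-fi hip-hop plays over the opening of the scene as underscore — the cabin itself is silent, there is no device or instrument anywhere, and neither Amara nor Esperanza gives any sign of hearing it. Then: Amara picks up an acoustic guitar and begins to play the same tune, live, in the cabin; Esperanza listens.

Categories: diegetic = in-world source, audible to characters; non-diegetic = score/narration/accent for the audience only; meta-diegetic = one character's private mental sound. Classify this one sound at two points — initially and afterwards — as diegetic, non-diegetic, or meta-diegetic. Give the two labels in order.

non-diegetic, diegetic

Initially: no in-world source exists and no character can hear it — underscore → non-diegetic.
Afterwards: an acoustic guitar is now a real source in the story world and the characters hear it → diegetic.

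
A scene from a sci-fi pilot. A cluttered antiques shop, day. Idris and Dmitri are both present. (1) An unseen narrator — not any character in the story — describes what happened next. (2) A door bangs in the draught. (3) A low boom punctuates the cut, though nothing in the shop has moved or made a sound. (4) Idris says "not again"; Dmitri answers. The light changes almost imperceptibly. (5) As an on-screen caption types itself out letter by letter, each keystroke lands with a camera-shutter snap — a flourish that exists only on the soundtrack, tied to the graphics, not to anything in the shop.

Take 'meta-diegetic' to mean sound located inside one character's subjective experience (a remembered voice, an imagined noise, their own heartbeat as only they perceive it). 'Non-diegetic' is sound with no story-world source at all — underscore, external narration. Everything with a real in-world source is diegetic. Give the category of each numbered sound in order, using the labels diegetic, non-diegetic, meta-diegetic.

non-diegetic, diegetic, non-diegetic, diegetic, non-diegetic

Sound (1): external voice-over — not a character, not heard by anyone in the scene, so non-diegetic.
Sound (2): the sound comes from a door physically present in the location, so diegetic.
Sound (3): it's a sound-design accent with no in-world source; no one in the scene can hear it, so non-diegetic.
(4) on-screen dialogue — Idris speaks and Dmitri is there to hear → diegetic.
(5) it accompanies on-screen graphics, not anything inside the story world → non-diegetic.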